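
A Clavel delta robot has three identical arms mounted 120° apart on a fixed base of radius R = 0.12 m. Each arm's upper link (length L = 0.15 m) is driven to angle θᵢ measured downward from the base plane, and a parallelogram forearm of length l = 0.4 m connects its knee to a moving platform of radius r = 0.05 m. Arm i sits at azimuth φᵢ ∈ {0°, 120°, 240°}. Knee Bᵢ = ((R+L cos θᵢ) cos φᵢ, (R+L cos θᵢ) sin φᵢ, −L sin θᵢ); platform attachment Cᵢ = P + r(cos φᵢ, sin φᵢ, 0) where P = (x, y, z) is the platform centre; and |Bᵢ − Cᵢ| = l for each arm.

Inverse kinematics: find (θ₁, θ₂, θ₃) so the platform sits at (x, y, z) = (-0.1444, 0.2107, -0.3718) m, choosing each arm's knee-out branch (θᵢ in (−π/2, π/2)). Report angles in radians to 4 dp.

θ₁ = 1.3091, θ₂ = -0.1742, θ₃ = 1.2218

φ1=0.0° → target in arm frame (-0.1444, 0.2107)
  A=0.2144, B=-0.3718, C=(l²−L²−A²−y'²−z²)/(2L)=-0.3037
  γ=atan2(-0.3718,0.2144)=-1.0477;  ψ=arccos(-0.7075)=2.3568;  θ1=γ+ψ≈1.3091
arm 2 (φ=120.0°): x'=0.2547, y'=0.0197
  e−x'=-0.1847;  (l²−L²−(e−x')²−y'²−z²)/2L = -0.1174
  θ2 = atan2(B,A) + arccos(C/0.4151) = -0.1742
rotate P by −φ3: (-0.1103, -0.2304, -0.3718)
  e−x'=0.1803;  (l²−L²−(e−x')²−y'²−z²)/2L = -0.2877
  γ=atan2(-0.3718,0.1803)=-1.1193;  ψ=arccos(-0.6963)=2.3411;  θ3=γ+ψ≈1.2218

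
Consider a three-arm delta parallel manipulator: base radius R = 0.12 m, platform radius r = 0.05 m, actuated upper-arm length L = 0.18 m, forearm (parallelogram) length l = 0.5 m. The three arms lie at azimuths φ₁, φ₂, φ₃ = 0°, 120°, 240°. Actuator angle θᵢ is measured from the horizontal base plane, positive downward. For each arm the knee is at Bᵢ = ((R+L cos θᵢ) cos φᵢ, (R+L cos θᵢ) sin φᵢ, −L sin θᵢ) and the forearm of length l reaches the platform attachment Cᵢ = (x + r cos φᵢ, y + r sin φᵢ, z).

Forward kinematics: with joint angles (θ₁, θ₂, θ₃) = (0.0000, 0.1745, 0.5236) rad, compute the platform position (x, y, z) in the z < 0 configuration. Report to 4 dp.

(0.0809, 0.0724, -0.4649)

arm 1 at φ=0.0°: ρ1 = 0.2500;  S1 = (0.2500, 0.0000, 0.0000)
S2 = (0.2473·cos120.0°, 0.2473·sin120.0°, -0.0313) = (-0.1236, 0.2141, -0.0313)
S3 = (0.2259·cos240.0°, 0.2259·sin240.0°, -0.0900) = (-0.1129, -0.1956, -0.0900)
|S₂|²−|S₁|² = -0.0004;  |S₃|²−|S₁|² = -0.0034
[-0.7473 0.4283 -0.0625]·P = -0.0004;  [-0.7259 -0.3912 -0.1800]·P = -0.0034
det = 0.6032;  x = 0.0026+-0.1683z,  y = 0.0037+-0.1478z
into |P−S₁|² = l²: 1.0502z² + 0.0822z + -0.1888 = 0;  Δ = 0.7998;  z = -0.4649 or 0.3867 → z<0 root = -0.4649
x = 0.0809, y = 0.0724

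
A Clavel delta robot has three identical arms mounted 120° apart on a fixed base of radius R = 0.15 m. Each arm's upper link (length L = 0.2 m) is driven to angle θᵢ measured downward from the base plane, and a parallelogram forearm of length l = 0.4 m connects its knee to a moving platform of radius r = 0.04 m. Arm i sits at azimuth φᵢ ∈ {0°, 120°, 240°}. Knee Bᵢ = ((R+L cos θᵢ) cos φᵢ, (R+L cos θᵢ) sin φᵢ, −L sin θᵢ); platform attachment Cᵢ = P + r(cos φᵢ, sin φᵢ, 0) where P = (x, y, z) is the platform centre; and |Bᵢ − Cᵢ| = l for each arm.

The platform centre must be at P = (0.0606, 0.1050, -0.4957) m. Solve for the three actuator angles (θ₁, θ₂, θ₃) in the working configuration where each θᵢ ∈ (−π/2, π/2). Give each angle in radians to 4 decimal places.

rotate P by −φ1: (0.0606, 0.1050, -0.4957)
  e−x'=0.0494;  (l²−L²−(e−x')²−y'²−z²)/2L = -0.3480
  θ1 = atan2(B,A) + arccos(C/0.4982) = 0.8726
arm 2 (φ=120.0°): x'=0.0606, y'=-0.1050
  e−x'=0.0494;  (l²−L²−(e−x')²−y'²−z²)/2L = -0.3479
  √(A²+B²)=0.4982;  θ2 = -1.4715+2.3440 ≈ 0.8725
φ3=240.0° → target in arm frame (-0.1212, 0.0000)
  A cos θ + B sin θ = C:  0.2312·cos θ + -0.4957·sin θ = -0.4480
  γ=atan2(-0.4957,0.2312)=-1.1343;  ψ=arccos(-0.8190)=2.5304;  θ3=γ+ψ≈1.3961

θ₁ = 0.8726, θ₂ = 0.8725, θ₃ = 1.3961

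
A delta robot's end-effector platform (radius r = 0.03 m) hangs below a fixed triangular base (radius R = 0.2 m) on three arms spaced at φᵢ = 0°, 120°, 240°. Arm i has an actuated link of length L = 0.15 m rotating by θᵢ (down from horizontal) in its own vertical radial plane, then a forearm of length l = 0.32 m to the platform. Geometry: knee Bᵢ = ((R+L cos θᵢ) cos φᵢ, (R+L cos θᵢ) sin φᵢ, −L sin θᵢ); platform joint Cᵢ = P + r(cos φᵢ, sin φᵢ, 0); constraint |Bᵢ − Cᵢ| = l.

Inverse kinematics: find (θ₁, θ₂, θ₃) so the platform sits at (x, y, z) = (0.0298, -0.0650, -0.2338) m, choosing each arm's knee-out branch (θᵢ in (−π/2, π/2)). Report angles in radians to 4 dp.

rotate P by −φ1: (0.0298, -0.0650, -0.2338)
  A cos θ + B sin θ = C:  0.1402·cos θ + -0.2338·sin θ = 0.0045
  √(A²+B²)=0.2726;  θ1 = -1.0306+1.5542 ≈ 0.5236
φ2=120.0° → target in arm frame (-0.0712, 0.0067)
  e−x'=0.2412;  (l²−L²−(e−x')²−y'²−z²)/2L = -0.1099
  √(A²+B²)=0.3359;  θ2 = -0.7698+1.9042 ≈ 1.1344
arm 3 (φ=240.0°): x'=0.0414, y'=0.0583
  A cos θ + B sin θ = C:  0.1286·cos θ + -0.2338·sin θ = 0.0177
  θ3 = atan2(B,A) + arccos(C/0.2668) = 0.4367

θ₁ = 0.5236, θ₂ = 1.1344, θ₃ = 0.4367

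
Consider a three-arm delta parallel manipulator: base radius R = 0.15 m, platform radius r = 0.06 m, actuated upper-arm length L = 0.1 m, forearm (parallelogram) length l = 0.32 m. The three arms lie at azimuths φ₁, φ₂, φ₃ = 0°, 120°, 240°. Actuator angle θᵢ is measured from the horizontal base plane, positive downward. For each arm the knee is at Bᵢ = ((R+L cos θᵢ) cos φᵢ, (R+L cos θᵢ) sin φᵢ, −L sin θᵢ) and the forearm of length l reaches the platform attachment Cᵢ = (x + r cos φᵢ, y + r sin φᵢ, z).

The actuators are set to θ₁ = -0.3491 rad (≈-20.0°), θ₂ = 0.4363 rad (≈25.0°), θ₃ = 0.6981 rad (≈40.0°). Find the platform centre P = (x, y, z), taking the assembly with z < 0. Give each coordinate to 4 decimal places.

arm 1 at φ=0.0°: ρ1 = 0.1840;  O1 = (0.1840, 0.0000, 0.0342)
φ2=120.0°: virtual centre (-0.0903, 0.1564, -0.0423), radius l
O3 = (0.1666·cos240.0°, 0.1666·sin240.0°, -0.0643) = (-0.0833, -0.1443, -0.0643)
eliminate P² terms by subtracting sphere 1 from 2 and 3
[-0.5486 0.3129 -0.1529]·P = -0.0006;  [-0.5345 -0.2886 -0.1970]·P = -0.0031
Cramer: x(z) = 0.0035-0.3249z;  y(z) = 0.0043-0.0808z
sphere 1 gives Az²+Bz+C=0 with A=1.1121, B=0.0481, C=-0.0687;  B²−4AC=0.3077;  roots -0.2710, 0.2278;  negative root z = -0.2710
x = 0.0916, y = 0.0262

(0.0916, 0.0262, -0.2710)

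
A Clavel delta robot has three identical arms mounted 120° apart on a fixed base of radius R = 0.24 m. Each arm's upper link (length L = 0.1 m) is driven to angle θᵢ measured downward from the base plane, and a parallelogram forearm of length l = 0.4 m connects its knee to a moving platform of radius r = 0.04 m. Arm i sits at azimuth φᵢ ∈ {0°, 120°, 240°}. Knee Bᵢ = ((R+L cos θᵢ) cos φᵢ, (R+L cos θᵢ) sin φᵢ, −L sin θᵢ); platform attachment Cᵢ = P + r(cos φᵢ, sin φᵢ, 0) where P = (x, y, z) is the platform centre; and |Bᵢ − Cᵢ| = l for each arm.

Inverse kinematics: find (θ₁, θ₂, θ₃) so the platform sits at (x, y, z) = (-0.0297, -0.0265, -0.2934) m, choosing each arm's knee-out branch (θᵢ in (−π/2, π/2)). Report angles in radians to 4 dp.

θ₁ = 0.5235, θ₂ = 0.3483, θ₃ = -0.0876

arm 1 (φ=0.0°): x'=-0.0297, y'=-0.0265
  A cos θ + B sin θ = C:  0.2297·cos θ + -0.2934·sin θ = 0.0523
  √(A²+B²)=0.3726;  θ1 = -0.9066+1.4301 ≈ 0.5235
arm 2 (φ=120.0°): x'=-0.0081, y'=0.0390
  A=0.2081, B=-0.2934, C=(l²−L²−A²−y'²−z²)/(2L)=0.0955
  √(A²+B²)=0.3597;  θ2 = -0.9539+1.3022 ≈ 0.3483
arm 3 (φ=240.0°): x'=0.0378, y'=-0.0125
  A cos θ + B sin θ = C:  0.1622·cos θ + -0.2934·sin θ = 0.1873
  √(A²+B²)=0.3352;  θ3 = -1.0658+0.9781 ≈ -0.0876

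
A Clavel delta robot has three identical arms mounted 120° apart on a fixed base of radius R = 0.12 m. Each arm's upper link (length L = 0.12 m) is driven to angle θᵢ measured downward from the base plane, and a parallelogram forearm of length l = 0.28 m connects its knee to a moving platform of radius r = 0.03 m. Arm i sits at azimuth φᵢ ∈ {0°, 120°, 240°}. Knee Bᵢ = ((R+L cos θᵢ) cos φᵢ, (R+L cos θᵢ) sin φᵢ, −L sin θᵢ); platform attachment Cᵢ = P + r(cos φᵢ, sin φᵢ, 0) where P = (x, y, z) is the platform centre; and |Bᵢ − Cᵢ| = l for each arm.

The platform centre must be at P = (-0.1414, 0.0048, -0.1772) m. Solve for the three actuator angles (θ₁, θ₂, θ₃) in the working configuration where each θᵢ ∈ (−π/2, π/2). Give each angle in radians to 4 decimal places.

θ₁ = 1.2217, θ₂ = -0.3490, θ₃ = -0.2622

rotate P by −φ1: (-0.1414, 0.0048, -0.1772)
  A=0.2314, B=-0.1772, C=(l²−L²−A²−y'²−z²)/(2L)=-0.0874
  θ1 = atan2(B,A) + arccos(C/0.2915) = 1.2217
arm 2 (φ=120.0°): x'=0.0749, y'=0.1201
  e−x'=0.0151;  (l²−L²−(e−x')²−y'²−z²)/2L = 0.0748
  θ2 = atan2(B,A) + arccos(C/0.1778) = -0.3490
arm 3 (φ=240.0°): x'=0.0665, y'=-0.1249
  e−x'=0.0235;  (l²−L²−(e−x')²−y'²−z²)/2L = 0.0686
  θ3 = atan2(B,A) + arccos(C/0.1787) = -0.2622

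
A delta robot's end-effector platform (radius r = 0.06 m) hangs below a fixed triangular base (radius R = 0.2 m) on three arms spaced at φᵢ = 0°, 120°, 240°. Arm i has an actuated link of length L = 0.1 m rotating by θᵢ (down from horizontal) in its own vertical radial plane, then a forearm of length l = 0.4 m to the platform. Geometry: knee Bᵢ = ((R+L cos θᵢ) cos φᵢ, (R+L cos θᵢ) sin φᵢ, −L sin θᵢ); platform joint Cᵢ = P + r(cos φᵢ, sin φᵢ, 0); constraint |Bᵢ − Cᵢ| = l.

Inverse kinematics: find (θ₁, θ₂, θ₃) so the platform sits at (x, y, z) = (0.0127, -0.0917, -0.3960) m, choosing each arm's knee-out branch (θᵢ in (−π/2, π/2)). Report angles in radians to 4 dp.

θ₁ = 0.6985, θ₂ = 1.2220, θ₃ = 0.3493

arm 1 (φ=0.0°): x'=0.0127, y'=-0.0917
  A=0.1273, B=-0.3960, C=(l²−L²−A²−y'²−z²)/(2L)=-0.1572
  θ1 = atan2(B,A) + arccos(C/0.4160) = 0.6985
arm 2 (φ=120.0°): x'=-0.0858, y'=0.0349
  A cos θ + B sin θ = C:  0.2258·cos θ + -0.3960·sin θ = -0.2950
  γ=atan2(-0.3960,0.2258)=-1.0526;  ψ=arccos(-0.6472)=2.2747;  θ2=γ+ψ≈1.2220
φ3=240.0° → target in arm frame (0.0731, 0.0568)
  e−x'=0.0669;  (l²−L²−(e−x')²−y'²−z²)/2L = -0.0726
  γ=atan2(-0.3960,0.0669)=-1.4034;  ψ=arccos(-0.1809)=1.7527;  θ3=γ+ψ≈0.3493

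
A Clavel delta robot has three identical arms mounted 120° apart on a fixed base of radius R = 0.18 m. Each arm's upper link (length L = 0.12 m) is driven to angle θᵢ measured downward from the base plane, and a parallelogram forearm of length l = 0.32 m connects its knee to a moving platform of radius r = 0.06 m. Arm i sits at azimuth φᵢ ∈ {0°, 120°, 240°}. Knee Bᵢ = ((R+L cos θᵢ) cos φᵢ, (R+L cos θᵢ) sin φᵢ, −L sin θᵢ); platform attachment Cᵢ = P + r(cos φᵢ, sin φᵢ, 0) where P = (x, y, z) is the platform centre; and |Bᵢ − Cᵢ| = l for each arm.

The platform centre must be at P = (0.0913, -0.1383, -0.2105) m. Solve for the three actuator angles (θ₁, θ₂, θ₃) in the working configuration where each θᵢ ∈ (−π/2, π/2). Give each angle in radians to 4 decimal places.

arm 1 (φ=0.0°): x'=0.0913, y'=-0.1383
  A=0.0287, B=-0.2105, C=(l²−L²−A²−y'²−z²)/(2L)=0.0989
  √(A²+B²)=0.2124;  θ1 = -1.4353+1.0865 ≈ -0.3488
rotate P by −φ2: (-0.1654, -0.0099, -0.2105)
  A=0.2854, B=-0.2105, C=(l²−L²−A²−y'²−z²)/(2L)=-0.1578
  θ2 = atan2(B,A) + arccos(C/0.3546) = 1.3965
arm 3 (φ=240.0°): x'=0.0741, y'=0.1482
  A cos θ + B sin θ = C:  0.0459·cos θ + -0.2105·sin θ = 0.0817
  √(A²+B²)=0.2154;  θ3 = -1.3562+1.1817 ≈ -0.1745

θ₁ = -0.3488, θ₂ = 1.3965, θ₃ = -0.1745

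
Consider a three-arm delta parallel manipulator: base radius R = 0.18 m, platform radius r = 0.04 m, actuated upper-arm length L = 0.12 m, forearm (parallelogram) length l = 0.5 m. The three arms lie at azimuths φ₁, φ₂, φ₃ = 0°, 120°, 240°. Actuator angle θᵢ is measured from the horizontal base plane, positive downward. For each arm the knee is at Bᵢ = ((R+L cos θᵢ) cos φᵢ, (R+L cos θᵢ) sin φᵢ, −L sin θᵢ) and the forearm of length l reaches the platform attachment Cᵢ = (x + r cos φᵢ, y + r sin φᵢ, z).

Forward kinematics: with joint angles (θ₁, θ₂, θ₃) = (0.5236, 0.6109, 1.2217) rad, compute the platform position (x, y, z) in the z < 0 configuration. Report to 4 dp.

(0.0659, 0.0900, -0.5185)

φ1=0.0°: virtual centre (0.2439, 0.0000, -0.0600), radius l
arm 2 at φ=120.0°: e+L cos θ2 = 0.2383;  centre 2 = (-0.1191, 0.2064, -0.0688)
φ3=240.0°: virtual centre (-0.0905, -0.1568, -0.1128), radius l
subtract pairs → two planes through P
[-0.7261 0.4127 -0.0177]·P = -0.0016;  [-0.6689 -0.3136 -0.1055]·P = -0.0176
Cramer: x(z) = 0.0154-0.0974z;  y(z) = 0.0233-0.1286z
quadratic in z: (1.0260)z²+(0.1585)z+(-0.1936)=0, √Δ=0.9055 → z ∈ {-0.5185, 0.3640}; z = -0.5185 (taking z<0)
x = 0.0659, y = 0.0900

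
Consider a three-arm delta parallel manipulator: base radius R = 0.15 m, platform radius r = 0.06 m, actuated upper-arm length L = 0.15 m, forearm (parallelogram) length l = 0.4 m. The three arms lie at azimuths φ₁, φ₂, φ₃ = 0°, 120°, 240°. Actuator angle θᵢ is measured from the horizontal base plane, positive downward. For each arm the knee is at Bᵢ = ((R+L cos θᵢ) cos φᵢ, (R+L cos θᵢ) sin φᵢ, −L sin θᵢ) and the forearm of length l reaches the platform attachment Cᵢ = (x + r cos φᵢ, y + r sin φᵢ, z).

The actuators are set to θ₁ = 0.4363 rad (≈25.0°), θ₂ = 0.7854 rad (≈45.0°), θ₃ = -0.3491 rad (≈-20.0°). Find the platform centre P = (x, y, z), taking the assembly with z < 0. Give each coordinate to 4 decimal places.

centre 1 = (0.2259·cos0.0°, 0.2259·sin0.0°, -0.0634) = (0.2259, 0.0000, -0.0634)
centre 2 = (0.1961·cos120.0°, 0.1961·sin120.0°, -0.1061) = (-0.0980, 0.1698, -0.1061)
centre 3 = (0.2310·cos240.0°, 0.2310·sin240.0°, 0.0513) = (-0.1155, -0.2000, 0.0513)
eliminate P² terms by subtracting sphere 1 from 2 and 3
[-0.6480 0.3396 -0.0854]·P = -0.0054;  [-0.6828 -0.4000 0.2294]·P = 0.0009
Cramer: x(z) = 0.0038+0.0891z;  y(z) = -0.0087+0.4214z
into |P−centre ₁|² = l²: 1.1855z² + 0.0799z + -0.1065 = 0;  Δ = 0.5116;  z = -0.3354 or 0.2680 → z<0 root = -0.3354
x = -0.0261, y = -0.1500

(-0.0261, -0.1500, -0.3354)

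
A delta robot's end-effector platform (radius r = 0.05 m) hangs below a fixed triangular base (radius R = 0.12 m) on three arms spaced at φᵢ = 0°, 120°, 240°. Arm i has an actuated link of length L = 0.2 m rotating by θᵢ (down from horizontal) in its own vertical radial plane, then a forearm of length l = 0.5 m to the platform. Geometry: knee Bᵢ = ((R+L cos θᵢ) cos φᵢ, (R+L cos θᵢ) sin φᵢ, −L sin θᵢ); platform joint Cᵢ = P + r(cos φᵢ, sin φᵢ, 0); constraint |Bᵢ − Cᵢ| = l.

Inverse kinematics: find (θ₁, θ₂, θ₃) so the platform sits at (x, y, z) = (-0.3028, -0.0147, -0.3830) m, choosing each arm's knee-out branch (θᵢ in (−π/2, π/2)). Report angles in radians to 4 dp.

φ1=0.0° → target in arm frame (-0.3028, -0.0147)
  e−x'=0.3728;  (l²−L²−(e−x')²−y'²−z²)/2L = -0.1897
  γ=atan2(-0.3830,0.3728)=-0.7989;  ψ=arccos(-0.3549)=1.9337;  θ1=γ+ψ≈1.1348
φ2=120.0° → target in arm frame (0.1387, 0.2696)
  A=-0.0687, B=-0.3830, C=(l²−L²−A²−y'²−z²)/(2L)=-0.0352
  √(A²+B²)=0.3891;  θ2 = -1.7482+1.6614 ≈ -0.0868
arm 3 (φ=240.0°): x'=0.1641, y'=-0.2549
  A cos θ + B sin θ = C:  -0.0941·cos θ + -0.3830·sin θ = -0.0263
  γ=atan2(-0.3830,-0.0941)=-1.8118;  ψ=arccos(-0.0667)=1.6375;  θ3=γ+ψ≈-0.1743

θ₁ = 1.1348, θ₂ = -0.0868, θ₃ = -0.1743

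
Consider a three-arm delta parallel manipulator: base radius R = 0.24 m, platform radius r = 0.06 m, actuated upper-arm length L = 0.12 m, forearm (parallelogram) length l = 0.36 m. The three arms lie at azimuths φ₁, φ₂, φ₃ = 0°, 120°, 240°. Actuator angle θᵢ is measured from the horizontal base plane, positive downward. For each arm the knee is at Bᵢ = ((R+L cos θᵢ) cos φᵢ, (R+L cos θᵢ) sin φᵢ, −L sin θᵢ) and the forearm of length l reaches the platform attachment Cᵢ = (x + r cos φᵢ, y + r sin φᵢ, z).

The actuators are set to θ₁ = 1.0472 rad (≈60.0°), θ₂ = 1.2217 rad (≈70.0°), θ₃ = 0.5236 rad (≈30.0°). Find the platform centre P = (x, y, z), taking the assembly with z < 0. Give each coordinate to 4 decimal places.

φ1=0.0°: virtual centre (0.2400, 0.0000, -0.1039), radius l
S2 = (0.2210·cos120.0°, 0.2210·sin120.0°, -0.1128) = (-0.1105, 0.1914, -0.1128)
S3 = (0.2839·cos240.0°, 0.2839·sin240.0°, -0.0600) = (-0.1420, -0.2459, -0.0600)
|S₂|²−|S₁|² = -0.0068;  |S₃|²−|S₁|² = 0.0158
[-0.7010 0.3829 -0.0177]·P = -0.0068;  [-0.7639 -0.4918 0.0878]·P = 0.0158
Cramer: x(z) = -0.0042+0.0391z;  y(z) = -0.0256+0.1178z
quadratic in z: (1.0154)z²+(0.1827)z+(-0.0585)=0, √Δ=0.5205 → z ∈ {-0.3463, 0.1664}; z = -0.3463 (taking z<0)
x = -0.0178, y = -0.0664

(-0.0178, -0.0664, -0.3463)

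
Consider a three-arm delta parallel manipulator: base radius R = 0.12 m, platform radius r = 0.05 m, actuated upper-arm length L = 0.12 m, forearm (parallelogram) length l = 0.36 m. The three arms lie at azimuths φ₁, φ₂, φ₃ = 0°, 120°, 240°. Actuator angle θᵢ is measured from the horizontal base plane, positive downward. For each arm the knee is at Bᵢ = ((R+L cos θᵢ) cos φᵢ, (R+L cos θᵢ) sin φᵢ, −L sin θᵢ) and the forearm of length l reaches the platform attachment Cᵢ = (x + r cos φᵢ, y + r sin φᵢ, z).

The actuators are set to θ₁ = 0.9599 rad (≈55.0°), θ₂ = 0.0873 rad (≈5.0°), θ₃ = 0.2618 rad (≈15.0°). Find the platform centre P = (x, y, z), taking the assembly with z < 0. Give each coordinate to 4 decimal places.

(-0.1276, 0.0216, -0.3394)

O1 = (0.1388·cos0.0°, 0.1388·sin0.0°, -0.0983) = (0.1388, 0.0000, -0.0983)
φ2=120.0°: virtual centre (-0.0948, 0.1641, -0.0105), radius l
φ3=240.0°: virtual centre (-0.0930, -0.1610, -0.0311), radius l
subtract pairs → two planes through P
[-0.4672 0.3283 0.1757]·P = 0.0071;  [-0.4636 -0.3220 0.1345]·P = 0.0066
det = 0.3026;  x = -0.0147+0.3328z,  y = 0.0007+-0.0615z
sphere 1 gives Az²+Bz+C=0 with A=1.1145, B=0.0943, C=-0.0964;  B²−4AC=0.4385;  roots -0.3394, 0.2548;  negative root z = -0.3394
x = -0.1276, y = 0.0216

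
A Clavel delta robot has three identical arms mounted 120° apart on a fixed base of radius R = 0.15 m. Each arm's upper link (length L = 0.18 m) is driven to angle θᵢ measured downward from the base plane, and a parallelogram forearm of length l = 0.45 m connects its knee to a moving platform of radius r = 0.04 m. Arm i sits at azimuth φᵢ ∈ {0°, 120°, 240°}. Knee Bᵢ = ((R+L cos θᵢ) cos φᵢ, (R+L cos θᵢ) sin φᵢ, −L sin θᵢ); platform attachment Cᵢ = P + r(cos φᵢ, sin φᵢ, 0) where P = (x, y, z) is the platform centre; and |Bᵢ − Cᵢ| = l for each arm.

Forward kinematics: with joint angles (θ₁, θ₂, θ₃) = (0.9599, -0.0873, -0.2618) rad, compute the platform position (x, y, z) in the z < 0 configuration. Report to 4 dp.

φ1=0.0°: virtual centre (0.2132, 0.0000, -0.1474), radius l
arm 2 at φ=120.0°: (R−r)+L cos θ2 = 0.2893;  S2 = (-0.1447, 0.2506, 0.0157)
S3 = (0.2839·cos240.0°, 0.2839·sin240.0°, 0.0466) = (-0.1419, -0.2458, 0.0466)
|S₂|²−|S₁|² = 0.0167;  |S₃|²−|S₁|² = 0.0155
plane₁₂: -0.7158x+0.5011y+0.3263z = 0.0167
det = 0.7079;  x = -0.0226+0.5013z,  y = 0.0011+0.0650z
quadratic in z: (1.2555)z²+(0.0585)z+(-0.1251)=0, √Δ=0.7949 → z ∈ {-0.3399, 0.2932}; z = -0.3399 (taking z<0)
x = -0.1930, y = -0.0210

(-0.1930, -0.0210, -0.3399)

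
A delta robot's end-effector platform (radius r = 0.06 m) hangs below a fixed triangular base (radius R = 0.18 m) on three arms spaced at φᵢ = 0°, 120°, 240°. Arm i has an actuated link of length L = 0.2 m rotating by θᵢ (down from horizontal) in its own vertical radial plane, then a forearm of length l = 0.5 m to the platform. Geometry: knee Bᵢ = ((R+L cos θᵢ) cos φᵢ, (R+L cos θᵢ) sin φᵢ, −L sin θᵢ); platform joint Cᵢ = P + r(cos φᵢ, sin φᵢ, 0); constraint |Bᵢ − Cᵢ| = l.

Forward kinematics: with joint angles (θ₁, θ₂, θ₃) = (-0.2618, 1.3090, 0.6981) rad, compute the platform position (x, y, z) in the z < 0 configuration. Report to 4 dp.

φ1=0.0°: virtual centre (0.3132, 0.0000, 0.0518), radius l
φ2=120.0°: virtual centre (-0.0859, 0.1488, -0.1932), radius l
arm 3 at φ=240.0°: e+L cos θ3 = 0.2732;  O3 = (-0.1366, -0.2366, -0.1286)
eliminate P² terms by subtracting sphere 1 from 2 and 3
plane₁₂: -0.7981x+0.2975y+-0.4899z = -0.0339
det = 0.6453;  x = 0.0293+-0.5255z,  y = -0.0354+0.2369z
quadratic in z: (1.3323)z²+(0.1780)z+(-0.1655)=0, √Δ=0.9558 → z ∈ {-0.4255, 0.2919}; z = -0.4255 (taking z<0)
x = 0.2529, y = -0.1363

(0.2529, -0.1363, -0.4255)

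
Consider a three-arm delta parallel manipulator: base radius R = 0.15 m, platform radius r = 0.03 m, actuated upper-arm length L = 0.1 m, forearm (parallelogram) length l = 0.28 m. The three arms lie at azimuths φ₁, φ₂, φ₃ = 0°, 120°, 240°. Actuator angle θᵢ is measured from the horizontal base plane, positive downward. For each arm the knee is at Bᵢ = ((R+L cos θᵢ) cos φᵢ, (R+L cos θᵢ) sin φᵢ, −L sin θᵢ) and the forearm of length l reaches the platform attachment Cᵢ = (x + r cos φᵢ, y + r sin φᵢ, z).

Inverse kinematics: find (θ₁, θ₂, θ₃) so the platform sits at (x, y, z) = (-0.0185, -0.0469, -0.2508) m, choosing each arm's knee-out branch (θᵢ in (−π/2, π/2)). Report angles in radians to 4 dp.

θ₁ = 0.7854, θ₂ = 0.8728, θ₃ = 0.2626

arm 1 (φ=0.0°): x'=-0.0185, y'=-0.0469
  A cos θ + B sin θ = C:  0.1385·cos θ + -0.2508·sin θ = -0.0794
  √(A²+B²)=0.2865;  θ1 = -1.0662+1.8517 ≈ 0.7854
rotate P by −φ2: (-0.0314, 0.0395, -0.2508)
  e−x'=0.1514;  (l²−L²−(e−x')²−y'²−z²)/2L = -0.0949
  √(A²+B²)=0.2929;  θ2 = -1.0278+1.9005 ≈ 0.8728
arm 3 (φ=240.0°): x'=0.0499, y'=0.0074
  A cos θ + B sin θ = C:  0.0701·cos θ + -0.2508·sin θ = 0.0026
  θ3 = atan2(B,A) + arccos(C/0.2604) = 0.2626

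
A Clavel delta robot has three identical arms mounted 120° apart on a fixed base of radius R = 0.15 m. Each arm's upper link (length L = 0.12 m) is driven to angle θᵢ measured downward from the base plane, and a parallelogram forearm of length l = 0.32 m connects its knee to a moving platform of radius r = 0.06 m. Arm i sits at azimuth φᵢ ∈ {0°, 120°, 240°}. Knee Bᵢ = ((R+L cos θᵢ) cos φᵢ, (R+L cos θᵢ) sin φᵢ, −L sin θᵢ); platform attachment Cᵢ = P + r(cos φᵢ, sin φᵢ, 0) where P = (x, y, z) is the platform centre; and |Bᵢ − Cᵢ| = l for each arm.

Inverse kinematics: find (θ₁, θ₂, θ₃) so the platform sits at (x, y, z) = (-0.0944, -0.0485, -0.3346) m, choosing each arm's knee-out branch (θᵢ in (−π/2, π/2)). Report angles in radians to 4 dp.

arm 1 (φ=0.0°): x'=-0.0944, y'=-0.0485
  e−x'=0.1844;  (l²−L²−(e−x')²−y'²−z²)/2L = -0.2513
  γ=atan2(-0.3346,0.1844)=-1.0671;  ψ=arccos(-0.6578)=2.2887;  θ1=γ+ψ≈1.2216
φ2=120.0° → target in arm frame (0.0052, 0.1060)
  e−x'=0.0848;  (l²−L²−(e−x')²−y'²−z²)/2L = -0.1766
  √(A²+B²)=0.3452;  θ2 = -1.3226+2.1079 ≈ 0.7853
rotate P by −φ3: (0.0892, -0.0575, -0.3346)
  A=0.0008, B=-0.3346, C=(l²−L²−A²−y'²−z²)/(2L)=-0.1136
  √(A²+B²)=0.3346;  θ3 = -1.5684+1.9172 ≈ 0.3488

θ₁ = 1.2216, θ₂ = 0.7853, θ₃ = 0.3488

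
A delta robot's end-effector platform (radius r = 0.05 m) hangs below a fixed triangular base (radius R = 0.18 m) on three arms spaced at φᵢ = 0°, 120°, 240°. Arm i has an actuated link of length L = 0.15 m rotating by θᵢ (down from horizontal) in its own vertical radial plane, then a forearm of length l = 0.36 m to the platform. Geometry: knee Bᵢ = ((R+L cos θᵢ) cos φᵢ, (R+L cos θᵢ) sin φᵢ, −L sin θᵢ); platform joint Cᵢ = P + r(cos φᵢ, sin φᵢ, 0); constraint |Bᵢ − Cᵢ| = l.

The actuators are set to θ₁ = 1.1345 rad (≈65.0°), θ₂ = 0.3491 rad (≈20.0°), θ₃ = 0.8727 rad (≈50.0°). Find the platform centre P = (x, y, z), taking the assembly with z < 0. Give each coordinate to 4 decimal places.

(-0.0791, 0.0629, -0.3626)

O1 = (0.1934·cos0.0°, 0.1934·sin0.0°, -0.1359) = (0.1934, 0.0000, -0.1359)
O2 = (0.2710·cos120.0°, 0.2710·sin120.0°, -0.0513) = (-0.1355, 0.2347, -0.0513)
arm 3 at φ=240.0°: ρ3 = 0.2264;  O3 = (-0.1132, -0.1961, -0.1149)
subtract pairs → two planes through P
plane₁₂: -0.6577x+0.4693y+0.1693z = 0.0202
det = 0.5457;  x = -0.0219+0.1578z,  y = 0.0123+-0.1395z
sphere 1 gives Az²+Bz+C=0 with A=1.0444, B=0.2005, C=-0.0646;  B²−4AC=0.3102;  roots -0.3626, 0.1706;  negative root z = -0.3626
x = -0.0791, y = 0.0629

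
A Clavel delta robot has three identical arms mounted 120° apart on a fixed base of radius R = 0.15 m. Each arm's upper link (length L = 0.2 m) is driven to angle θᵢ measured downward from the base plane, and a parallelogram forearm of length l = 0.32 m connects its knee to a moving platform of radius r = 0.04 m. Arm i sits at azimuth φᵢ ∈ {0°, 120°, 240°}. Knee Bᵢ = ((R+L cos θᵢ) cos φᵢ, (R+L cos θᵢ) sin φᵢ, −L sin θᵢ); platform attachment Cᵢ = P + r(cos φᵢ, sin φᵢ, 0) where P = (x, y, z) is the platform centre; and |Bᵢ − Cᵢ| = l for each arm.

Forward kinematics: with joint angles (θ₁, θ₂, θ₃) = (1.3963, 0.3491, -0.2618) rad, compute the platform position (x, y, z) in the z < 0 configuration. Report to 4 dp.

(-0.1720, -0.0415, -0.1787)

arm 1 at φ=0.0°: e+L cos θ1 = 0.1447;  S1 = (0.1447, 0.0000, -0.1970)
S2 = (0.2979·cos120.0°, 0.2979·sin120.0°, -0.0684) = (-0.1490, 0.2580, -0.0684)
arm 3 at φ=240.0°: e+L cos θ3 = 0.3032;  S3 = (-0.1516, -0.2626, 0.0518)
subtract pairs → two planes through P
[-0.5874 0.5160 0.2571]·P = 0.0337;  [-0.5926 -0.5251 0.4975]·P = 0.0349
Cramer: x(z) = -0.0581+0.6377z;  y(z) = -0.0008+0.2276z
sphere 1 gives Az²+Bz+C=0 with A=1.4585, B=0.1349, C=-0.0225;  B²−4AC=0.1493;  roots -0.1787, 0.0862;  negative root z = -0.1787
x = -0.1720, y = -0.0415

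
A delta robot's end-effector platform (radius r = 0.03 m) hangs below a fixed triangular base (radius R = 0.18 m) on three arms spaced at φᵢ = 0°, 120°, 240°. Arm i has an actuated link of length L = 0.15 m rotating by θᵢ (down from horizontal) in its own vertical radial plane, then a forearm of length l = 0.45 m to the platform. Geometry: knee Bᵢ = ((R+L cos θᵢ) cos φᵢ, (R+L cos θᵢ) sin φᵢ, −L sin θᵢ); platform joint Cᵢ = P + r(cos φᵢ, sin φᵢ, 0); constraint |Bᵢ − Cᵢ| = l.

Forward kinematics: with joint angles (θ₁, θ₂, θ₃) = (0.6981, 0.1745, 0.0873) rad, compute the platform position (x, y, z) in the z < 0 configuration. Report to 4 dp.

arm 1 at φ=0.0°: ρ1 = 0.2649;  centre 1 = (0.2649, 0.0000, -0.0964)
centre 2 = (0.2977·cos120.0°, 0.2977·sin120.0°, -0.0260) = (-0.1489, 0.2578, -0.0260)
arm 3 at φ=240.0°: ρ3 = 0.2994;  centre 3 = (-0.1497, -0.2593, -0.0131)
subtract pairs → two planes through P
plane₁₂: -0.8275x+0.5157y+0.1407z = 0.0098
Cramer: x(z) = -0.0122+0.1855z;  y(z) = -0.0005+0.0248z
quadratic in z: (1.0350)z²+(0.0900)z+(-0.1164)=0, √Δ=0.7001 → z ∈ {-0.3817, 0.2947}; z = -0.3817 (taking z<0)
x = -0.0830, y = -0.0099

(-0.0830, -0.0099, -0.3817)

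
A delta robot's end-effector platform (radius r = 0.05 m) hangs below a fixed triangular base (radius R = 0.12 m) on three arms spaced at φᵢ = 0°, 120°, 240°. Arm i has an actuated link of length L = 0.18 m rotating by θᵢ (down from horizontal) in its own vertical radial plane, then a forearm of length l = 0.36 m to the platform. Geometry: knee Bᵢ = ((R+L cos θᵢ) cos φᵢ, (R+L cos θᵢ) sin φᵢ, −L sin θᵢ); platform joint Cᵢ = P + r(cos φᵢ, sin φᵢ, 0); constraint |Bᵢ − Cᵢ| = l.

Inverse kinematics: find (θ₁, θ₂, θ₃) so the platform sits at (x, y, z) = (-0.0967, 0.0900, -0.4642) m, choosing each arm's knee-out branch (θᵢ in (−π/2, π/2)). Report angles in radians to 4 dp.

arm 1 (φ=0.0°): x'=-0.0967, y'=0.0900
  A cos θ + B sin θ = C:  0.1667·cos θ + -0.4642·sin θ = -0.4283
  √(A²+B²)=0.4932;  θ1 = -1.2260+2.6225 ≈ 1.3965
arm 2 (φ=120.0°): x'=0.1263, y'=0.0387
  A=-0.0563, B=-0.4642, C=(l²−L²−A²−y'²−z²)/(2L)=-0.3415
  θ2 = atan2(B,A) + arccos(C/0.4676) = 0.6982
arm 3 (φ=240.0°): x'=-0.0296, y'=-0.1287
  A=0.0996, B=-0.4642, C=(l²−L²−A²−y'²−z²)/(2L)=-0.4022
  √(A²+B²)=0.4748;  θ3 = -1.3595+2.5812 ≈ 1.2218

θ₁ = 1.3965, θ₂ = 0.6982, θ₃ = 1.2218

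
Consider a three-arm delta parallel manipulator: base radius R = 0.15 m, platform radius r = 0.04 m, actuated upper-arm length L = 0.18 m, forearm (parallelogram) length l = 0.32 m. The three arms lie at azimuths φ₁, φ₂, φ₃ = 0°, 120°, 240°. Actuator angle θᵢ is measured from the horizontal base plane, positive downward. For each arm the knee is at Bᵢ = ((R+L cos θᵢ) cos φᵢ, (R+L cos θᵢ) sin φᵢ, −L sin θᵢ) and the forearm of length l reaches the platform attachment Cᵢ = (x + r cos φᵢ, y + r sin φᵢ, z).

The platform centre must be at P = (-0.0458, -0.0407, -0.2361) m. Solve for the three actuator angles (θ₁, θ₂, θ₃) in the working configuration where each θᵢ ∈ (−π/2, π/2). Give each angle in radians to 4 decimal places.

φ1=0.0° → target in arm frame (-0.0458, -0.0407)
  e−x'=0.1558;  (l²−L²−(e−x')²−y'²−z²)/2L = -0.0324
  θ1 = atan2(B,A) + arccos(C/0.2829) = 0.6982
arm 2 (φ=120.0°): x'=-0.0123, y'=0.0600
  A cos θ + B sin θ = C:  0.1223·cos θ + -0.2361·sin θ = -0.0120
  γ=atan2(-0.2361,0.1223)=-1.0927;  ψ=arccos(-0.0451)=1.6159;  θ2=γ+ψ≈0.5232
arm 3 (φ=240.0°): x'=0.0581, y'=-0.0193
  A=0.0519, B=-0.2361, C=(l²−L²−A²−y'²−z²)/(2L)=0.0311
  γ=atan2(-0.2361,0.0519)=-1.3546;  ψ=arccos(0.1286)=1.4418;  θ3=γ+ψ≈0.0872

θ₁ = 0.6982, θ₂ = 0.5232, θ₃ = 0.0872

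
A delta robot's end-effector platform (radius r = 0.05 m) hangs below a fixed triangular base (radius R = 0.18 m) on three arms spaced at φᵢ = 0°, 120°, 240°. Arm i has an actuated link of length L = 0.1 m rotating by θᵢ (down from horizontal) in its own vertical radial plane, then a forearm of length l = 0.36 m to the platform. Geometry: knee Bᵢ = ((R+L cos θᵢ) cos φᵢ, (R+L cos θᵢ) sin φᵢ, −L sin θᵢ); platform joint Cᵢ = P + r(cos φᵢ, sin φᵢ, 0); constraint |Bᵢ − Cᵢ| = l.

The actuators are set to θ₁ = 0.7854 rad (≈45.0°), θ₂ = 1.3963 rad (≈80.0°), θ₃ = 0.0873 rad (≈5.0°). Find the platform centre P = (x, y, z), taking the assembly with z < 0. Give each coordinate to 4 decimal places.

(0.0009, -0.1269, -0.3419)

arm 1 at φ=0.0°: e+L cos θ1 = 0.2007;  S1 = (0.2007, 0.0000, -0.0707)
arm 2 at φ=120.0°: e+L cos θ2 = 0.1474;  S2 = (-0.0737, 0.1276, -0.0985)
φ3=240.0°: virtual centre (-0.1148, -0.1989, -0.0087), radius l
|S₂|²−|S₁|² = -0.0139;  |S₃|²−|S₁|² = 0.0075
linear system: -0.5488x+0.2552y = -0.0139−-0.0555z; -0.6310x+-0.3977y = 0.0075−0.1240z
Cramer: x(z) = 0.0095+0.0252z;  y(z) = -0.0339+0.2718z
sphere 1 gives Az²+Bz+C=0 with A=1.0745, B=0.1133, C=-0.0869;  B²−4AC=0.3863;  roots -0.3419, 0.2365;  negative root z = -0.3419
x = 0.0009, y = -0.1269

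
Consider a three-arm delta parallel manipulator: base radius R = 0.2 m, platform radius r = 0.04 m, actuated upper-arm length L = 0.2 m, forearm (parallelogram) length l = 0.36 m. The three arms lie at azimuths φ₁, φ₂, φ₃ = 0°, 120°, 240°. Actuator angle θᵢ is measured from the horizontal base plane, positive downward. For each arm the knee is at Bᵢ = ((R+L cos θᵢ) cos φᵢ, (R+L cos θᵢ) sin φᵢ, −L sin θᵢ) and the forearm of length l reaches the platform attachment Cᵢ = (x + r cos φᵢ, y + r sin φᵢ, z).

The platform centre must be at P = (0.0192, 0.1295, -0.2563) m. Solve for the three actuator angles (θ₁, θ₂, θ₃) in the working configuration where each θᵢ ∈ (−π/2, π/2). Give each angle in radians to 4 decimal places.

θ₁ = 0.6110, θ₂ = 0.0870, θ₃ = 1.2217

φ1=0.0° → target in arm frame (0.0192, 0.1295)
  e−x'=0.1408;  (l²−L²−(e−x')²−y'²−z²)/2L = -0.0317
  √(A²+B²)=0.2924;  θ1 = -1.0684+1.6795 ≈ 0.6110
φ2=120.0° → target in arm frame (0.1026, -0.0814)
  e−x'=0.0574;  (l²−L²−(e−x')²−y'²−z²)/2L = 0.0350
  √(A²+B²)=0.2627;  θ2 = -1.3503+1.4373 ≈ 0.0870
φ3=240.0° → target in arm frame (-0.1218, -0.0481)
  A=0.2818, B=-0.2563, C=(l²−L²−A²−y'²−z²)/(2L)=-0.1445
  √(A²+B²)=0.3809;  θ3 = -0.7381+1.9598 ≈ 1.2217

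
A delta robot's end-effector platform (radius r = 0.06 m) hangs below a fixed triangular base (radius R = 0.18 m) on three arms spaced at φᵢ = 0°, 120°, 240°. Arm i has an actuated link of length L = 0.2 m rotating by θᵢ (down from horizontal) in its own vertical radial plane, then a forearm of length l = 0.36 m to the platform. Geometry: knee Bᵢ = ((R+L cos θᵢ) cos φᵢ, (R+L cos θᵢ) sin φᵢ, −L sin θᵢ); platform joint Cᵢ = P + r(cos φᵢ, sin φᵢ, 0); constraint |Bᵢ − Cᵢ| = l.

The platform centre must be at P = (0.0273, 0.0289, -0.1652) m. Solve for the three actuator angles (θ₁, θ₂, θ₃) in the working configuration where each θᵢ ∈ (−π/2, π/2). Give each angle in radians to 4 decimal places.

θ₁ = -0.2611, θ₂ = -0.0875, θ₃ = 0.3490

φ1=0.0° → target in arm frame (0.0273, 0.0289)
  A cos θ + B sin θ = C:  0.0927·cos θ + -0.1652·sin θ = 0.1322
  θ1 = atan2(B,A) + arccos(C/0.1894) = -0.2611
rotate P by −φ2: (0.0114, -0.0381, -0.1652)
  A=0.1086, B=-0.1652, C=(l²−L²−A²−y'²−z²)/(2L)=0.1226
  √(A²+B²)=0.1977;  θ2 = -0.9892+0.9016 ≈ -0.0875
arm 3 (φ=240.0°): x'=-0.0387, y'=0.0092
  A cos θ + B sin θ = C:  0.1587·cos θ + -0.1652·sin θ = 0.0926
  θ3 = atan2(B,A) + arccos(C/0.2291) = 0.3490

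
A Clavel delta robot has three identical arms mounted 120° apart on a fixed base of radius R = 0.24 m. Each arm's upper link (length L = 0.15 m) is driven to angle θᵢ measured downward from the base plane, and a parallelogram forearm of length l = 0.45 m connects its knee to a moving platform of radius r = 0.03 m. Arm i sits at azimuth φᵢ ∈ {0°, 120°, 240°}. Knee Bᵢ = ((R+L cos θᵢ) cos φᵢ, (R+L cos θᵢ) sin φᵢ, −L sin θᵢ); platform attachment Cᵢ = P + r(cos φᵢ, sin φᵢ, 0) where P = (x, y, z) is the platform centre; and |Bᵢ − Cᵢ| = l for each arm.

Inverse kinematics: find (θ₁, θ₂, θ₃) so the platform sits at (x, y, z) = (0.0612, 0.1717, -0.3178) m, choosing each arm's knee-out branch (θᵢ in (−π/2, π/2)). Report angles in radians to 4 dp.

θ₁ = 0.1748, θ₂ = -0.2614, θ₃ = 1.3964

φ1=0.0° → target in arm frame (0.0612, 0.1717)
  A=0.1488, B=-0.3178, C=(l²−L²−A²−y'²−z²)/(2L)=0.0913
  θ1 = atan2(B,A) + arccos(C/0.3509) = 0.1748
arm 2 (φ=120.0°): x'=0.1181, y'=-0.1389
  e−x'=0.0919;  (l²−L²−(e−x')²−y'²−z²)/2L = 0.1709
  θ2 = atan2(B,A) + arccos(C/0.3308) = -0.2614
φ3=240.0° → target in arm frame (-0.1793, -0.0328)
  A=0.3893, B=-0.3178, C=(l²−L²−A²−y'²−z²)/(2L)=-0.2454
  γ=atan2(-0.3178,0.3893)=-0.6846;  ψ=arccos(-0.4884)=2.0810;  θ3=γ+ψ≈1.3964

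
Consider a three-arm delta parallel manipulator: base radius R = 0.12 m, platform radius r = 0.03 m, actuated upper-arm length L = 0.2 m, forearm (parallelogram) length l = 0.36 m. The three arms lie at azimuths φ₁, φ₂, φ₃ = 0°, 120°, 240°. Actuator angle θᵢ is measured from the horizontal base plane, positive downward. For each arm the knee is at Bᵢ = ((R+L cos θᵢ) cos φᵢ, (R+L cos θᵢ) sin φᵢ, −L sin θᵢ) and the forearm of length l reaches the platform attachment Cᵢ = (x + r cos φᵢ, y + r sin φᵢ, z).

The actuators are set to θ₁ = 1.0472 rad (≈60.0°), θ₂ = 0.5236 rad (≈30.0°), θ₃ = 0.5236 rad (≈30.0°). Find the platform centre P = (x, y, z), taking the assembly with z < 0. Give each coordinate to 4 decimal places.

φ1=0.0°: virtual centre (0.1900, 0.0000, -0.1732), radius l
φ2=120.0°: virtual centre (-0.1316, 0.2279, -0.1000), radius l
O3 = (0.2632·cos240.0°, 0.2632·sin240.0°, -0.1000) = (-0.1316, -0.2279, -0.1000)
eliminate P² terms by subtracting sphere 1 from 2 and 3
[-0.6432 0.4559 0.1464]·P = 0.0132;  [-0.6432 -0.4559 0.1464]·P = 0.0132
det = 0.5865;  x = -0.0205+0.2276z,  y = 0.0000+0.0000z
quadratic in z: (1.0518)z²+(0.2506)z+(-0.0553)=0, √Δ=0.5435 → z ∈ {-0.3775, 0.1393}; z = -0.3775 (taking z<0)
x = -0.1064, y = 0.0000

(-0.1064, 0.0000, -0.3775)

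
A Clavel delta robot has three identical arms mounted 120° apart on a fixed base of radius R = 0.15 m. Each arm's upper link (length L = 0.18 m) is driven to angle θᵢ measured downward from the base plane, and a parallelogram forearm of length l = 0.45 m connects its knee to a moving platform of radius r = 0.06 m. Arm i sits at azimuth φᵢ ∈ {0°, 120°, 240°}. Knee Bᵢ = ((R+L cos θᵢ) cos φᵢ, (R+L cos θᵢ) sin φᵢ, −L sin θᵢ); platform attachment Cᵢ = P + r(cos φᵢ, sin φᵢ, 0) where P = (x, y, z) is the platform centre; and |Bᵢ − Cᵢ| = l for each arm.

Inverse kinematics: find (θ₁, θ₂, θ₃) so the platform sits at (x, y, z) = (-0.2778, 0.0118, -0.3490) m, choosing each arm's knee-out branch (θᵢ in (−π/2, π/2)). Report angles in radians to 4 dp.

θ₁ = 1.3092, θ₂ = -0.0871, θ₃ = 0.0002

φ1=0.0° → target in arm frame (-0.2778, 0.0118)
  A=0.3678, B=-0.3490, C=(l²−L²−A²−y'²−z²)/(2L)=-0.2420
  √(A²+B²)=0.5070;  θ1 = -0.7592+2.0683 ≈ 1.3092
φ2=120.0° → target in arm frame (0.1491, 0.2347)
  e−x'=-0.0591;  (l²−L²−(e−x')²−y'²−z²)/2L = -0.0285
  θ2 = atan2(B,A) + arccos(C/0.3540) = -0.0871
arm 3 (φ=240.0°): x'=0.1287, y'=-0.2465
  e−x'=-0.0387;  (l²−L²−(e−x')²−y'²−z²)/2L = -0.0388
  √(A²+B²)=0.3511;  θ3 = -1.6812+1.6814 ≈ 0.0002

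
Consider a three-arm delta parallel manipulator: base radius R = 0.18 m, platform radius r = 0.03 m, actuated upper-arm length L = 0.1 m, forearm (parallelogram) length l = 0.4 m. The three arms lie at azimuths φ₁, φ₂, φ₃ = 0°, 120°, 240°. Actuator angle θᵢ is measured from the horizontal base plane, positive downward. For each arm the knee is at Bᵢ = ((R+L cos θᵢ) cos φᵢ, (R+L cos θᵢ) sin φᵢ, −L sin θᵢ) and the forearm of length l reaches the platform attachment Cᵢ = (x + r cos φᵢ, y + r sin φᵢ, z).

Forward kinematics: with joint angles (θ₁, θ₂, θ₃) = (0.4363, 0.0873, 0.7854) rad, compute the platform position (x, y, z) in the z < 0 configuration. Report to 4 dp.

arm 1 at φ=0.0°: (R−r)+L cos θ1 = 0.2406;  S1 = (0.2406, 0.0000, -0.0423)
φ2=120.0°: virtual centre (-0.1248, 0.2162, -0.0087), radius l
S3 = (0.2207·cos240.0°, 0.2207·sin240.0°, -0.0707) = (-0.1104, -0.1911, -0.0707)
eliminate P² terms by subtracting sphere 1 from 2 and 3
[-0.7309 0.4324 0.0671]·P = 0.0027;  [-0.7020 -0.3823 -0.0569]·P = -0.0060
Cramer: x(z) = 0.0027+0.0018z;  y(z) = 0.0107-0.1521z
quadratic in z: (1.0231)z²+(0.0804)z+(-0.1015)=0, √Δ=0.6494 → z ∈ {-0.3567, 0.2781}; z = -0.3567 (taking z<0)
x = 0.0020, y = 0.0650

(0.0020, 0.0650, -0.3567)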